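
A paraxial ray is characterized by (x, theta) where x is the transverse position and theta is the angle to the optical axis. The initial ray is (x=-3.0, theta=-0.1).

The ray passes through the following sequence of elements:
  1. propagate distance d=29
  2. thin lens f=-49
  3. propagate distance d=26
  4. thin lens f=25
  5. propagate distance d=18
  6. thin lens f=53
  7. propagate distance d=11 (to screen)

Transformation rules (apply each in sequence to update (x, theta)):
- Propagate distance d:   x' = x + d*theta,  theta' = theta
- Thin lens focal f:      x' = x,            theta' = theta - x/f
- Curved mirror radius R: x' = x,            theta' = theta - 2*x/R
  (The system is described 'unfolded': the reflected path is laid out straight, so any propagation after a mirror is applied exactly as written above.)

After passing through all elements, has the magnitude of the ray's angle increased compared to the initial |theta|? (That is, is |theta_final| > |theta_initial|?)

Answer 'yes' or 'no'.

Answer: yes

Derivation:
Initial: x=-3.0000 theta=-0.1000
After 1 (propagate distance d=29): x=-5.9000 theta=-0.1000
After 2 (thin lens f=-49): x=-5.9000 theta=-54/245 (≈-0.2204)
After 3 (propagate distance d=26): x=-5699/490 (≈-11.6306) theta=-54/245 (≈-0.2204)
After 4 (thin lens f=25): x=-5699/490 (≈-11.6306) theta=2999/12250 (≈0.2448)
After 5 (propagate distance d=18): x=-88493/12250 (≈-7.2239) theta=2999/12250 (≈0.2448)
After 6 (thin lens f=53): x=-88493/12250 (≈-7.2239) theta=24744/64925 (≈0.3811)
After 7 (propagate distance d=11 (to screen)): x=-1968289/649250 (≈-3.0316) theta=24744/64925 (≈0.3811)
|theta_initial|=0.1000 |theta_final|=24744/64925 (≈0.3811) -> increased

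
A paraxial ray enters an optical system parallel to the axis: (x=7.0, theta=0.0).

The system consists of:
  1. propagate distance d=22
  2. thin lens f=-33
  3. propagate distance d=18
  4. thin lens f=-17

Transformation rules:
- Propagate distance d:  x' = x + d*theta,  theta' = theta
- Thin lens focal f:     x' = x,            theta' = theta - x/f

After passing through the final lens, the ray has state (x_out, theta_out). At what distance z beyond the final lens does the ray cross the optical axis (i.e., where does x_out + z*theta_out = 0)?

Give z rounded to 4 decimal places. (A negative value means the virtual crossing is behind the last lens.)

Answer: -12.7500

Derivation:
Initial: x=7.0000 theta=0.0000
After 1 (propagate distance d=22): x=7.0000 theta=0.0000
After 2 (thin lens f=-33): x=7.0000 theta=7/33 (≈0.2121)
After 3 (propagate distance d=18): x=119/11 (≈10.8182) theta=7/33 (≈0.2121)
After 4 (thin lens f=-17): x=119/11 (≈10.8182) theta=28/33 (≈0.8485)
z_focus = -x_out/theta_out = -(119/11)/(28/33) = -12.7500
Rounded to 4 decimal places: z = -12.7500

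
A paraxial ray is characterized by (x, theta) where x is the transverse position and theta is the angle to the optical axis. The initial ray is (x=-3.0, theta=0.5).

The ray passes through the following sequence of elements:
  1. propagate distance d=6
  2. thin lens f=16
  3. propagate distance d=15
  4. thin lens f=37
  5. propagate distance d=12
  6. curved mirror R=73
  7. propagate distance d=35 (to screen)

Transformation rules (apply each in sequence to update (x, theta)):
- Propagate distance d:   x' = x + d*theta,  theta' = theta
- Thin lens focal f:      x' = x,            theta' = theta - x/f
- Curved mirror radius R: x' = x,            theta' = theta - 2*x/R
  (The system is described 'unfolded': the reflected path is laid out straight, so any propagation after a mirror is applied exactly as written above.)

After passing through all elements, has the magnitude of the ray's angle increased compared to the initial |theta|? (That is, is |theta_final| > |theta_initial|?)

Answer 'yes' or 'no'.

Initial: x=-3.0000 theta=0.5000
After 1 (propagate distance d=6): x=0.0000 theta=0.5000
After 2 (thin lens f=16): x=0.0000 theta=0.5000
After 3 (propagate distance d=15): x=7.5000 theta=0.5000
After 4 (thin lens f=37): x=7.5000 theta=11/37 (≈0.2973)
After 5 (propagate distance d=12): x=819/74 (≈11.0676) theta=11/37 (≈0.2973)
After 6 (curved mirror R=73): x=819/74 (≈11.0676) theta=-16/2701 (≈-0.0059)
After 7 (propagate distance d=35 (to screen)): x=58667/5402 (≈10.8602) theta=-16/2701 (≈-0.0059)
|theta_initial|=0.5000 |theta_final|=16/2701 (≈0.0059) -> not increased

Answer: no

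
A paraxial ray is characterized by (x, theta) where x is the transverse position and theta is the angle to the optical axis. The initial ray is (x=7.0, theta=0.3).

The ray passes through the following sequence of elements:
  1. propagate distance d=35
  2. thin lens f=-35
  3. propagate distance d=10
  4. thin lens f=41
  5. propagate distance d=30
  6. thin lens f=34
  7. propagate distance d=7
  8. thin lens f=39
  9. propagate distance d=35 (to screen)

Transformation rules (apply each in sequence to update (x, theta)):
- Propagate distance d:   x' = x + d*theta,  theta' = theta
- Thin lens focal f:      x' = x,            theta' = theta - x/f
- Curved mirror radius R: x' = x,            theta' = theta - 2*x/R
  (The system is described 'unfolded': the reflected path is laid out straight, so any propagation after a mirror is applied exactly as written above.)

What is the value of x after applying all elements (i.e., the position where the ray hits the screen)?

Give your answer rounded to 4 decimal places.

Initial: x=7.0000 theta=0.3000
After 1 (propagate distance d=35): x=17.5000 theta=0.3000
After 2 (thin lens f=-35): x=17.5000 theta=0.8000
After 3 (propagate distance d=10): x=25.5000 theta=0.8000
After 4 (thin lens f=41): x=25.5000 theta=73/410 (≈0.1780)
After 5 (propagate distance d=30): x=2529/82 (≈30.8415) theta=73/410 (≈0.1780)
After 6 (thin lens f=34): x=2529/82 (≈30.8415) theta=-10163/13940 (≈-0.7291)
After 7 (propagate distance d=7): x=358789/13940 (≈25.7381) theta=-10163/13940 (≈-0.7291)
After 8 (thin lens f=39): x=358789/13940 (≈25.7381) theta=-377573/271830 (≈-1.3890)
After 9 (propagate distance d=35 (to screen)): x=-12437339/543660 (≈-22.8771) theta=-377573/271830 (≈-1.3890)
Rounded to 4 decimal places: x = -22.8771

Answer: -22.8771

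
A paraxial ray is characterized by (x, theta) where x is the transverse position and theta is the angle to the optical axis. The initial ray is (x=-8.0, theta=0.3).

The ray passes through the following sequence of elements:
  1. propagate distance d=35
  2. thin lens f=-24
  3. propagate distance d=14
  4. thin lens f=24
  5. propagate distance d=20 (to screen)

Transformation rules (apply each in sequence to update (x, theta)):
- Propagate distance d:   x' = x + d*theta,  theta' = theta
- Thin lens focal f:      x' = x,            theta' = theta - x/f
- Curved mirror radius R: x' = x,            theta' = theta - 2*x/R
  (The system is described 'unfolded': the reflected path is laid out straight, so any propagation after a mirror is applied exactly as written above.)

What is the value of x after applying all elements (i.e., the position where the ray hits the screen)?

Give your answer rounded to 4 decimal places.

Initial: x=-8.0000 theta=0.3000
After 1 (propagate distance d=35): x=2.5000 theta=0.3000
After 2 (thin lens f=-24): x=2.5000 theta=97/240 (≈0.4042)
After 3 (propagate distance d=14): x=979/120 (≈8.1583) theta=97/240 (≈0.4042)
After 4 (thin lens f=24): x=979/120 (≈8.1583) theta=37/576 (≈0.0642)
After 5 (propagate distance d=20 (to screen)): x=6799/720 (≈9.4431) theta=37/576 (≈0.0642)
Rounded to 4 decimal places: x = 9.4431

Answer: 9.4431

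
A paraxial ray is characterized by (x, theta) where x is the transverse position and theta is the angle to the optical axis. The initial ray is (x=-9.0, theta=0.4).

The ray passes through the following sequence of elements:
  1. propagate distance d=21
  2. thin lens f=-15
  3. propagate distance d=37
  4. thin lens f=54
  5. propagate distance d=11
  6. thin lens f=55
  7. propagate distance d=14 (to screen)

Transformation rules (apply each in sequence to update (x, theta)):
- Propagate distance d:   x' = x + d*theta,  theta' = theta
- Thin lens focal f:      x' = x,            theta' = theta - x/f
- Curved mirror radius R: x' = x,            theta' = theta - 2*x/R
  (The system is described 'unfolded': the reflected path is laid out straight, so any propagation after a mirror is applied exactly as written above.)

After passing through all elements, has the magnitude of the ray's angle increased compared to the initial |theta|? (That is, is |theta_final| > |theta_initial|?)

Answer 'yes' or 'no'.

Initial: x=-9.0000 theta=0.4000
After 1 (propagate distance d=21): x=-0.6000 theta=0.4000
After 2 (thin lens f=-15): x=-0.6000 theta=0.3600
After 3 (propagate distance d=37): x=12.7200 theta=0.3600
After 4 (thin lens f=54): x=12.7200 theta=28/225 (≈0.1244)
After 5 (propagate distance d=11): x=634/45 (≈14.0889) theta=28/225 (≈0.1244)
After 6 (thin lens f=55): x=634/45 (≈14.0889) theta=-326/2475 (≈-0.1317)
After 7 (propagate distance d=14 (to screen)): x=10102/825 (≈12.2448) theta=-326/2475 (≈-0.1317)
|theta_initial|=0.4000 |theta_final|=326/2475 (≈0.1317) -> not increased

Answer: no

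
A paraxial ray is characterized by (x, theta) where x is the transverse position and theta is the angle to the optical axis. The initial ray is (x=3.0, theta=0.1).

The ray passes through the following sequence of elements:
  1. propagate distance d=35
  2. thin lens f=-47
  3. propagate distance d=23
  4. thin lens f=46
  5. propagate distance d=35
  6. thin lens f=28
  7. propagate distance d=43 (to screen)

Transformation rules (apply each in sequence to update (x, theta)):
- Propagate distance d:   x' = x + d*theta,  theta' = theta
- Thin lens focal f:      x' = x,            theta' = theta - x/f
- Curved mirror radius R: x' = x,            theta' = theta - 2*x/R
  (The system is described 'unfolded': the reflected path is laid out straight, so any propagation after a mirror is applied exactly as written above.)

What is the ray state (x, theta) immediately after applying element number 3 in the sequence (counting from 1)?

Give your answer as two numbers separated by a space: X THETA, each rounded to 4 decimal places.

Initial: x=3.0000 theta=0.1000
After 1 (propagate distance d=35): x=6.5000 theta=0.1000
After 2 (thin lens f=-47): x=6.5000 theta=56/235 (≈0.2383)
After 3 (propagate distance d=23): x=5631/470 (≈11.9809) theta=56/235 (≈0.2383)
Rounded to 4 decimal places: x = 11.9809, theta = 0.2383

Answer: 11.9809 0.2383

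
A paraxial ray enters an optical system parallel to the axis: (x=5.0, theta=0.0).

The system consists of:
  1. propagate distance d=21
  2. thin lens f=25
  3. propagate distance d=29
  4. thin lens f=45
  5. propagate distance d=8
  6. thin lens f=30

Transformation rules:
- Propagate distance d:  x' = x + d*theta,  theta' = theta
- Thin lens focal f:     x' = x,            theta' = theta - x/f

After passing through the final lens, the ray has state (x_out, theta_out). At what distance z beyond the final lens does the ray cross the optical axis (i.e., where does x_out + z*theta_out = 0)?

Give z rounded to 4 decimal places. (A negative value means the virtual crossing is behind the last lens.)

Initial: x=5.0000 theta=0.0000
After 1 (propagate distance d=21): x=5.0000 theta=0.0000
After 2 (thin lens f=25): x=5.0000 theta=-0.2000
After 3 (propagate distance d=29): x=-0.8000 theta=-0.2000
After 4 (thin lens f=45): x=-0.8000 theta=-41/225 (≈-0.1822)
After 5 (propagate distance d=8): x=-508/225 (≈-2.2578) theta=-41/225 (≈-0.1822)
After 6 (thin lens f=30): x=-508/225 (≈-2.2578) theta=-361/3375 (≈-0.1070)
z_focus = -x_out/theta_out = -(-508/225)/(-361/3375) = -7620/361 ≈ -21.1080
Rounded to 4 decimal places: z = -21.1080

Answer: -21.1080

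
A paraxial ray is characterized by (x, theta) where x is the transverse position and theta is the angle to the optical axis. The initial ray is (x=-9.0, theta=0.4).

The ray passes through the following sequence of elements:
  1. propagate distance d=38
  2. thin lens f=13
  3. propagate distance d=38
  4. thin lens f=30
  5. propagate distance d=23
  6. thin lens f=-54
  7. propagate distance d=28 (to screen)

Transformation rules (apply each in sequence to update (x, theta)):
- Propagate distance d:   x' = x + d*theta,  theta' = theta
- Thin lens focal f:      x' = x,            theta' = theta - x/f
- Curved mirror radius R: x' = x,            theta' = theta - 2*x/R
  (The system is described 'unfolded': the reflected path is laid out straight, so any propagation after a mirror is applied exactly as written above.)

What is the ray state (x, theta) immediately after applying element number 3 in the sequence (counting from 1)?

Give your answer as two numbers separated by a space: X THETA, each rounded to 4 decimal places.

Initial: x=-9.0000 theta=0.4000
After 1 (propagate distance d=38): x=6.2000 theta=0.4000
After 2 (thin lens f=13): x=6.2000 theta=-1/13 (≈-0.0769)
After 3 (propagate distance d=38): x=213/65 (≈3.2769) theta=-1/13 (≈-0.0769)
Rounded to 4 decimal places: x = 3.2769, theta = -0.0769

Answer: 3.2769 -0.0769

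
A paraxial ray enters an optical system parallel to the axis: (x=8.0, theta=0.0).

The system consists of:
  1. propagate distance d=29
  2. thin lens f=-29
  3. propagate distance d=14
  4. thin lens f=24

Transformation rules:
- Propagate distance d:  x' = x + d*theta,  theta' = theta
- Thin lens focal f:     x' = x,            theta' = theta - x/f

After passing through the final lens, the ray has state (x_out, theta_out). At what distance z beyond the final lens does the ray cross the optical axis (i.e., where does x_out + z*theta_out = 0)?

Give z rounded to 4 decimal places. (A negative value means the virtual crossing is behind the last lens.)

Initial: x=8.0000 theta=0.0000
After 1 (propagate distance d=29): x=8.0000 theta=0.0000
After 2 (thin lens f=-29): x=8.0000 theta=8/29 (≈0.2759)
After 3 (propagate distance d=14): x=344/29 (≈11.8621) theta=8/29 (≈0.2759)
After 4 (thin lens f=24): x=344/29 (≈11.8621) theta=-19/87 (≈-0.2184)
z_focus = -x_out/theta_out = -(344/29)/(-19/87) = 1032/19 ≈ 54.3158
Rounded to 4 decimal places: z = 54.3158

Answer: 54.3158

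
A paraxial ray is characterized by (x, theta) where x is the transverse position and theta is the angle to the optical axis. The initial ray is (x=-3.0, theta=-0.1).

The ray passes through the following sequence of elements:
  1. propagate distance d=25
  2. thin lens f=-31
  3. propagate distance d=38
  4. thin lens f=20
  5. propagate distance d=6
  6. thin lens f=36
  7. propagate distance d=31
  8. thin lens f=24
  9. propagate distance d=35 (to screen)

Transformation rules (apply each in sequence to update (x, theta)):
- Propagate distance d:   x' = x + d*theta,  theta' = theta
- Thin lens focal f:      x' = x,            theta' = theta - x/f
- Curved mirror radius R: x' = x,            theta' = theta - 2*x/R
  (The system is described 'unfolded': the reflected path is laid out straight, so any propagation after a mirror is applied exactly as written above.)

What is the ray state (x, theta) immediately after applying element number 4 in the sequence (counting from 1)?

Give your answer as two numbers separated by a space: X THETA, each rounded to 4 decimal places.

Answer: -16.0419 0.5247

Derivation:
Initial: x=-3.0000 theta=-0.1000
After 1 (propagate distance d=25): x=-5.5000 theta=-0.1000
After 2 (thin lens f=-31): x=-5.5000 theta=-43/155 (≈-0.2774)
After 3 (propagate distance d=38): x=-4973/310 (≈-16.0419) theta=-43/155 (≈-0.2774)
After 4 (thin lens f=20): x=-4973/310 (≈-16.0419) theta=3253/6200 (≈0.5247)
Rounded to 4 decimal places: x = -16.0419, theta = 0.5247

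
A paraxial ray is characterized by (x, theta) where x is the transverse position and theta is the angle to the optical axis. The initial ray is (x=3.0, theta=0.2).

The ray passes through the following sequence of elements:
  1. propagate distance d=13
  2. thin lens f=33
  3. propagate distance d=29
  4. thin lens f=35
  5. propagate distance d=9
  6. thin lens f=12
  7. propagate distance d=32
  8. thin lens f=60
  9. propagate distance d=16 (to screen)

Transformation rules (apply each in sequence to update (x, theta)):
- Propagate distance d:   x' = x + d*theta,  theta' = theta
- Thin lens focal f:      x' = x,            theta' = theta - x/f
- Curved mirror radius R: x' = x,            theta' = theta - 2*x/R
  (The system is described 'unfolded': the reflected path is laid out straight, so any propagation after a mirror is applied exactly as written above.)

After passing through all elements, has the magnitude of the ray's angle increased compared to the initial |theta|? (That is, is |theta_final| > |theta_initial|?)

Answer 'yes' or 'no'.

Answer: yes

Derivation:
Initial: x=3.0000 theta=0.2000
After 1 (propagate distance d=13): x=5.6000 theta=0.2000
After 2 (thin lens f=33): x=5.6000 theta=1/33 (≈0.0303)
After 3 (propagate distance d=29): x=1069/165 (≈6.4788) theta=1/33 (≈0.0303)
After 4 (thin lens f=35): x=1069/165 (≈6.4788) theta=-298/1925 (≈-0.1548)
After 5 (propagate distance d=9): x=29369/5775 (≈5.0855) theta=-298/1925 (≈-0.1548)
After 6 (thin lens f=12): x=29369/5775 (≈5.0855) theta=-40097/69300 (≈-0.5786)
After 7 (propagate distance d=32): x=-232669/17325 (≈-13.4297) theta=-40097/69300 (≈-0.5786)
After 8 (thin lens f=60): x=-232669/17325 (≈-13.4297) theta=-16763/47250 (≈-0.3548)
After 9 (propagate distance d=16 (to screen)): x=-4965179/259875 (≈-19.1060) theta=-16763/47250 (≈-0.3548)
|theta_initial|=0.2000 |theta_final|=16763/47250 (≈0.3548) -> increased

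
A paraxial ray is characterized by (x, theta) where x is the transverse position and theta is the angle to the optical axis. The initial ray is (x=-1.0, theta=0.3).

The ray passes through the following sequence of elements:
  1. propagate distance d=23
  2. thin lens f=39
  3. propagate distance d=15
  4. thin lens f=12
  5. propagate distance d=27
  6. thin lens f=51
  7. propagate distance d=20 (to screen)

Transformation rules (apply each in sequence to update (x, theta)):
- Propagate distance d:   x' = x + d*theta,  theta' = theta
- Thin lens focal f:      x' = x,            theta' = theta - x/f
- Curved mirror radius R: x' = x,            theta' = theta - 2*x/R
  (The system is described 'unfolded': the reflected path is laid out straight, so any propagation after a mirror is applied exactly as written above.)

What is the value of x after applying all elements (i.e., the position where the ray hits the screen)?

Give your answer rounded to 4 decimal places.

Initial: x=-1.0000 theta=0.3000
After 1 (propagate distance d=23): x=5.9000 theta=0.3000
After 2 (thin lens f=39): x=5.9000 theta=29/195 (≈0.1487)
After 3 (propagate distance d=15): x=1057/130 (≈8.1308) theta=29/195 (≈0.1487)
After 4 (thin lens f=12): x=1057/130 (≈8.1308) theta=-55/104 (≈-0.5288)
After 5 (propagate distance d=27): x=-3197/520 (≈-6.1481) theta=-55/104 (≈-0.5288)
After 6 (thin lens f=51): x=-3197/520 (≈-6.1481) theta=-2707/6630 (≈-0.4083)
After 7 (propagate distance d=20 (to screen)): x=-379607/26520 (≈-14.3140) theta=-2707/6630 (≈-0.4083)
Rounded to 4 decimal places: x = -14.3140

Answer: -14.3140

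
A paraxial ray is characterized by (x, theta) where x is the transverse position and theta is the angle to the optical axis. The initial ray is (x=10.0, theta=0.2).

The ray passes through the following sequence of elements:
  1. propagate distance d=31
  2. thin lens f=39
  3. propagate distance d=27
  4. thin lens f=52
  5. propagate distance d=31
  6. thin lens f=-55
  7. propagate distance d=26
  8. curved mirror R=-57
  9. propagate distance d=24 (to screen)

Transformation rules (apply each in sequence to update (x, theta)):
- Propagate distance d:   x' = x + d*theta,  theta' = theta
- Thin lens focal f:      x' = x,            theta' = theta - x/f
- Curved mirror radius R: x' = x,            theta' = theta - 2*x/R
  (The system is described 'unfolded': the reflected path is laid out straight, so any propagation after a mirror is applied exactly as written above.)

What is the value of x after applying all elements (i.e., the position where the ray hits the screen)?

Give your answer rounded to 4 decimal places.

Initial: x=10.0000 theta=0.2000
After 1 (propagate distance d=31): x=16.2000 theta=0.2000
After 2 (thin lens f=39): x=16.2000 theta=-14/65 (≈-0.2154)
After 3 (propagate distance d=27): x=135/13 (≈10.3846) theta=-14/65 (≈-0.2154)
After 4 (thin lens f=52): x=135/13 (≈10.3846) theta=-1403/3380 (≈-0.4151)
After 5 (propagate distance d=31): x=-8393/3380 (≈-2.4831) theta=-1403/3380 (≈-0.4151)
After 6 (thin lens f=-55): x=-8393/3380 (≈-2.4831) theta=-3889/8450 (≈-0.4602)
After 7 (propagate distance d=26): x=-244193/16900 (≈-14.4493) theta=-3889/8450 (≈-0.4602)
After 8 (curved mirror R=-57): x=-244193/16900 (≈-14.4493) theta=-232933/240825 (≈-0.9672)
After 9 (propagate distance d=24 (to screen)): x=-930271/24700 (≈-37.6628) theta=-232933/240825 (≈-0.9672)
Rounded to 4 decimal places: x = -37.6628

Answer: -37.6628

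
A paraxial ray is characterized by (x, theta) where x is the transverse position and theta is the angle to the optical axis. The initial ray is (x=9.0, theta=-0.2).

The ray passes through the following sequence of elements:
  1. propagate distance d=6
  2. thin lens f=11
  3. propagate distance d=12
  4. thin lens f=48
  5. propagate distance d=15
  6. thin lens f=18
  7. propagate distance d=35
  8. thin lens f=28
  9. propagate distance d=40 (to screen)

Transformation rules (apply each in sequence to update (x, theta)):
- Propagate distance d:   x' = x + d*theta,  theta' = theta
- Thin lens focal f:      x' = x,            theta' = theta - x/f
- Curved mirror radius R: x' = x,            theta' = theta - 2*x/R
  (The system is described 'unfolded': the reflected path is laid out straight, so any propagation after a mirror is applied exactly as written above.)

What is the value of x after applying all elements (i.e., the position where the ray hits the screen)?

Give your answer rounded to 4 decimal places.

Initial: x=9.0000 theta=-0.2000
After 1 (propagate distance d=6): x=7.8000 theta=-0.2000
After 2 (thin lens f=11): x=7.8000 theta=-10/11 (≈-0.9091)
After 3 (propagate distance d=12): x=-171/55 (≈-3.1091) theta=-10/11 (≈-0.9091)
After 4 (thin lens f=48): x=-171/55 (≈-3.1091) theta=-743/880 (≈-0.8443)
After 5 (propagate distance d=15): x=-13881/880 (≈-15.7739) theta=-743/880 (≈-0.8443)
After 6 (thin lens f=18): x=-13881/880 (≈-15.7739) theta=169/5280 (≈0.0320)
After 7 (propagate distance d=35): x=-77371/5280 (≈-14.6536) theta=169/5280 (≈0.0320)
After 8 (thin lens f=28): x=-77371/5280 (≈-14.6536) theta=11729/21120 (≈0.5554)
After 9 (propagate distance d=40 (to screen)): x=3629/480 (≈7.5604) theta=11729/21120 (≈0.5554)
Rounded to 4 decimal places: x = 7.5604

Answer: 7.5604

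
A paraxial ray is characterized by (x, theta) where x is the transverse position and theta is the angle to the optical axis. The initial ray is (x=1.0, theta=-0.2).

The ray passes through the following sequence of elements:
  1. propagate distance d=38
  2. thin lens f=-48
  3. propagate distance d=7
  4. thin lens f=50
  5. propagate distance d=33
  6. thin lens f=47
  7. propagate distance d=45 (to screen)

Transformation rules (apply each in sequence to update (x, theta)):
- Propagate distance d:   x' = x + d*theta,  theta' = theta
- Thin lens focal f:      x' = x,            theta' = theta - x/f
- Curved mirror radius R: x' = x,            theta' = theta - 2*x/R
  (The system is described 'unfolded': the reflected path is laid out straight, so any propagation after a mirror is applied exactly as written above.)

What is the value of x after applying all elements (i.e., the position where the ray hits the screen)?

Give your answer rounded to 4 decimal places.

Initial: x=1.0000 theta=-0.2000
After 1 (propagate distance d=38): x=-6.6000 theta=-0.2000
After 2 (thin lens f=-48): x=-6.6000 theta=-0.3375
After 3 (propagate distance d=7): x=-8.9625 theta=-0.3375
After 4 (thin lens f=50): x=-8.9625 theta=-633/4000 (≈-0.1583)
After 5 (propagate distance d=33): x=-56739/4000 (≈-14.1848) theta=-633/4000 (≈-0.1583)
After 6 (thin lens f=47): x=-56739/4000 (≈-14.1848) theta=6747/47000 (≈0.1436)
After 7 (propagate distance d=45 (to screen)): x=-1452273/188000 (≈-7.7249) theta=6747/47000 (≈0.1436)
Rounded to 4 decimal places: x = -7.7249

Answer: -7.7249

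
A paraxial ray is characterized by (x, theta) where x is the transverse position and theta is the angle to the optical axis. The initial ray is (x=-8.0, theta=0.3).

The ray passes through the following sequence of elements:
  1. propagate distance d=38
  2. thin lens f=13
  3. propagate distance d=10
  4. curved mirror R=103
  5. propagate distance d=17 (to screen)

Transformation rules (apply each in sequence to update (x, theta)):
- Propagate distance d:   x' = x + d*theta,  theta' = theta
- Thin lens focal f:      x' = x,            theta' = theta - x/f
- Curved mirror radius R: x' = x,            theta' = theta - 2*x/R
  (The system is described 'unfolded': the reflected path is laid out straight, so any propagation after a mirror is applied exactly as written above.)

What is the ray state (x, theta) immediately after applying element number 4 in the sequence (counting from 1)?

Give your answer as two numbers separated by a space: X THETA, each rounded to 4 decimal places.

Answer: 3.7846 -0.0350

Derivation:
Initial: x=-8.0000 theta=0.3000
After 1 (propagate distance d=38): x=3.4000 theta=0.3000
After 2 (thin lens f=13): x=3.4000 theta=1/26 (≈0.0385)
After 3 (propagate distance d=10): x=246/65 (≈3.7846) theta=1/26 (≈0.0385)
After 4 (curved mirror R=103): x=246/65 (≈3.7846) theta=-469/13390 (≈-0.0350)
Rounded to 4 decimal places: x = 3.7846, theta = -0.0350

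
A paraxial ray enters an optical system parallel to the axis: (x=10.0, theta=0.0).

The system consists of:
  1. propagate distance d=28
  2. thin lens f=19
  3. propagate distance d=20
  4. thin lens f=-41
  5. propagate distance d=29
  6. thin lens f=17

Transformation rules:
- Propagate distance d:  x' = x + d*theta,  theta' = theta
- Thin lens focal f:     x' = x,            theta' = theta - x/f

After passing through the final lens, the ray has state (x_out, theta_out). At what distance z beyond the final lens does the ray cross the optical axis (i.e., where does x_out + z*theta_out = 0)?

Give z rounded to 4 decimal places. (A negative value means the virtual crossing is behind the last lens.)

Answer: 39.2716

Derivation:
Initial: x=10.0000 theta=0.0000
After 1 (propagate distance d=28): x=10.0000 theta=0.0000
After 2 (thin lens f=19): x=10.0000 theta=-10/19 (≈-0.5263)
After 3 (propagate distance d=20): x=-10/19 (≈-0.5263) theta=-10/19 (≈-0.5263)
After 4 (thin lens f=-41): x=-10/19 (≈-0.5263) theta=-420/779 (≈-0.5392)
After 5 (propagate distance d=29): x=-12590/779 (≈-16.1617) theta=-420/779 (≈-0.5392)
After 6 (thin lens f=17): x=-12590/779 (≈-16.1617) theta=5450/13243 (≈0.4115)
z_focus = -x_out/theta_out = -(-12590/779)/(5450/13243) = 21403/545 ≈ 39.2716
Rounded to 4 decimal places: z = 39.2716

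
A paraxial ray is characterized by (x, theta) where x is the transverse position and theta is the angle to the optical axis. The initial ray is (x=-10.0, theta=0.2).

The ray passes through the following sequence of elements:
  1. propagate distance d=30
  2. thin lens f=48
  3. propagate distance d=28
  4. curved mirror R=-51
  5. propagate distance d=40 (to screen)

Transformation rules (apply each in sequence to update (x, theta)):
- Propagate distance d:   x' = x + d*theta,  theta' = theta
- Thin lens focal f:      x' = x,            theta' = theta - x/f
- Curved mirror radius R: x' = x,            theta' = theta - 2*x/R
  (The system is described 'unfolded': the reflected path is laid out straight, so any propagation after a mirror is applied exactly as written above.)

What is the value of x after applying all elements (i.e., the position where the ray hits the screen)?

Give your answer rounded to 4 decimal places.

Answer: 21.4366

Derivation:
Initial: x=-10.0000 theta=0.2000
After 1 (propagate distance d=30): x=-4.0000 theta=0.2000
After 2 (thin lens f=48): x=-4.0000 theta=17/60 (≈0.2833)
After 3 (propagate distance d=28): x=59/15 (≈3.9333) theta=17/60 (≈0.2833)
After 4 (curved mirror R=-51): x=59/15 (≈3.9333) theta=1339/3060 (≈0.4376)
After 5 (propagate distance d=40 (to screen)): x=16399/765 (≈21.4366) theta=1339/3060 (≈0.4376)
Rounded to 4 decimal places: x = 21.4366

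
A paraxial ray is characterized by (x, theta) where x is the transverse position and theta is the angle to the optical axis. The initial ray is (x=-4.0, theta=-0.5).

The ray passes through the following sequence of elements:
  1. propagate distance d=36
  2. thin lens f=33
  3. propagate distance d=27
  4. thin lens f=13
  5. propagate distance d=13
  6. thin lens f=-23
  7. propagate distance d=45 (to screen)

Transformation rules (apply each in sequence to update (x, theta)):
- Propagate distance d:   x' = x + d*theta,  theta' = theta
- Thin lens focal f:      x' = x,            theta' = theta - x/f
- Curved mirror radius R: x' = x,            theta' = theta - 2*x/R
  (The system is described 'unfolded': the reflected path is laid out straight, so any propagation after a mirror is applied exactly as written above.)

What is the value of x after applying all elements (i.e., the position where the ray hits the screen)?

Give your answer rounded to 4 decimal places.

Initial: x=-4.0000 theta=-0.5000
After 1 (propagate distance d=36): x=-22.0000 theta=-0.5000
After 2 (thin lens f=33): x=-22.0000 theta=1/6 (≈0.1667)
After 3 (propagate distance d=27): x=-17.5000 theta=1/6 (≈0.1667)
After 4 (thin lens f=13): x=-17.5000 theta=59/39 (≈1.5128)
After 5 (propagate distance d=13): x=13/6 (≈2.1667) theta=59/39 (≈1.5128)
After 6 (thin lens f=-23): x=13/6 (≈2.1667) theta=961/598 (≈1.6070)
After 7 (propagate distance d=45 (to screen)): x=66811/897 (≈74.4827) theta=961/598 (≈1.6070)
Rounded to 4 decimal places: x = 74.4827

Answer: 74.4827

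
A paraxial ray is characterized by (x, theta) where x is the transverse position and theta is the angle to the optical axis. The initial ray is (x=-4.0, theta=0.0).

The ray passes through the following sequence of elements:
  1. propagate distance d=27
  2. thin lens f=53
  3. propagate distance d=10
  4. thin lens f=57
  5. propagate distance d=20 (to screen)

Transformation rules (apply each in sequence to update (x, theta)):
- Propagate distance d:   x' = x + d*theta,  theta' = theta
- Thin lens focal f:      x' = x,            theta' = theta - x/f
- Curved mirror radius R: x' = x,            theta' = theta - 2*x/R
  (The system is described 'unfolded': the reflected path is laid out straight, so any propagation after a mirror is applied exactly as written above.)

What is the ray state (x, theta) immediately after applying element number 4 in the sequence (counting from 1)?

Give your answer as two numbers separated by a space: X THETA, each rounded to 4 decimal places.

Initial: x=-4.0000 theta=0.0000
After 1 (propagate distance d=27): x=-4.0000 theta=0.0000
After 2 (thin lens f=53): x=-4.0000 theta=4/53 (≈0.0755)
After 3 (propagate distance d=10): x=-172/53 (≈-3.2453) theta=4/53 (≈0.0755)
After 4 (thin lens f=57): x=-172/53 (≈-3.2453) theta=400/3021 (≈0.1324)
Rounded to 4 decimal places: x = -3.2453, theta = 0.1324

Answer: -3.2453 0.1324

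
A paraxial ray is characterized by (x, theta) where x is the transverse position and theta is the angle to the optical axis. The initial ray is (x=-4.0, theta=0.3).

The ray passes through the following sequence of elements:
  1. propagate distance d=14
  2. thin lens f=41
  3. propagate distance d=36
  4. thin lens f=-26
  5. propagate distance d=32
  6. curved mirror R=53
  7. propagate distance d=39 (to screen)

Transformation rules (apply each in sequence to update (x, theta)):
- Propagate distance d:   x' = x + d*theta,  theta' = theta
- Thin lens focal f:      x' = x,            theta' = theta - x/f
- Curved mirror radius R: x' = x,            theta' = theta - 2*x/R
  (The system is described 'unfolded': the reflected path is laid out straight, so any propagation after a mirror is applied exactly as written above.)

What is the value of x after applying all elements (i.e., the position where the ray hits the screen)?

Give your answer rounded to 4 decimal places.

Answer: 11.9017

Derivation:
Initial: x=-4.0000 theta=0.3000
After 1 (propagate distance d=14): x=0.2000 theta=0.3000
After 2 (thin lens f=41): x=0.2000 theta=121/410 (≈0.2951)
After 3 (propagate distance d=36): x=2219/205 (≈10.8244) theta=121/410 (≈0.2951)
After 4 (thin lens f=-26): x=2219/205 (≈10.8244) theta=1896/2665 (≈0.7114)
After 5 (propagate distance d=32): x=89519/2665 (≈33.5906) theta=1896/2665 (≈0.7114)
After 6 (curved mirror R=53): x=89519/2665 (≈33.5906) theta=-15710/28249 (≈-0.5561)
After 7 (propagate distance d=39 (to screen)): x=1681057/141245 (≈11.9017) theta=-15710/28249 (≈-0.5561)
Rounded to 4 decimal places: x = 11.9017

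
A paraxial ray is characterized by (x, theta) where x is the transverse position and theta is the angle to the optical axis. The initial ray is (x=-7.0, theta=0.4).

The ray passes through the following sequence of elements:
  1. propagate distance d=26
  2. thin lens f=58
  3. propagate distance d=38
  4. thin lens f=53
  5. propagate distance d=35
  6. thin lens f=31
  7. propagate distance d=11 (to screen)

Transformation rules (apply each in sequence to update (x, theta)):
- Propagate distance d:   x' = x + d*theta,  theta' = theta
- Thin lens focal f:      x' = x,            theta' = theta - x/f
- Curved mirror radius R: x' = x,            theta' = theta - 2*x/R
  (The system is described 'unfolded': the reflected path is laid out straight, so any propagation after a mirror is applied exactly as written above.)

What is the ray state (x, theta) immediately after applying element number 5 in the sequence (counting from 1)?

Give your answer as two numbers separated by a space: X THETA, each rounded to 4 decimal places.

Initial: x=-7.0000 theta=0.4000
After 1 (propagate distance d=26): x=3.4000 theta=0.4000
After 2 (thin lens f=58): x=3.4000 theta=99/290 (≈0.3414)
After 3 (propagate distance d=38): x=2374/145 (≈16.3724) theta=99/290 (≈0.3414)
After 4 (thin lens f=53): x=2374/145 (≈16.3724) theta=499/15370 (≈0.0325)
After 5 (propagate distance d=35): x=269109/15370 (≈17.5087) theta=499/15370 (≈0.0325)
Rounded to 4 decimal places: x = 17.5087, theta = 0.0325

Answer: 17.5087 0.0325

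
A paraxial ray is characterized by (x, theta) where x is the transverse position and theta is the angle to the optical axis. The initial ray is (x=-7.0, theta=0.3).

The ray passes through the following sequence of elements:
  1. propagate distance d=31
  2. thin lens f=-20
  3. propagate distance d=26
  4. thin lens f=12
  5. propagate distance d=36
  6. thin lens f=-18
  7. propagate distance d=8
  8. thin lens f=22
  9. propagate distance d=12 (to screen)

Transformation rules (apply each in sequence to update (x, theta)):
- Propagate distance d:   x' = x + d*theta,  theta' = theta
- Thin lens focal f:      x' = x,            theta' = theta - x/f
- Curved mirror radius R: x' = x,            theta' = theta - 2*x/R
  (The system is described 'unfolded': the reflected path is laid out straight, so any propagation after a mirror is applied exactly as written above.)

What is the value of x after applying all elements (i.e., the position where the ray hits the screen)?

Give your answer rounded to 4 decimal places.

Answer: -25.4407

Derivation:
Initial: x=-7.0000 theta=0.3000
After 1 (propagate distance d=31): x=2.3000 theta=0.3000
After 2 (thin lens f=-20): x=2.3000 theta=0.4150
After 3 (propagate distance d=26): x=13.0900 theta=0.4150
After 4 (thin lens f=12): x=13.0900 theta=-811/1200 (≈-0.6758)
After 5 (propagate distance d=36): x=-11.2400 theta=-811/1200 (≈-0.6758)
After 6 (thin lens f=-18): x=-11.2400 theta=-4681/3600 (≈-1.3003)
After 7 (propagate distance d=8): x=-9739/450 (≈-21.6422) theta=-4681/3600 (≈-1.3003)
After 8 (thin lens f=22): x=-9739/450 (≈-21.6422) theta=-2507/7920 (≈-0.3165)
After 9 (propagate distance d=12 (to screen)): x=-251863/9900 (≈-25.4407) theta=-2507/7920 (≈-0.3165)
Rounded to 4 decimal places: x = -25.4407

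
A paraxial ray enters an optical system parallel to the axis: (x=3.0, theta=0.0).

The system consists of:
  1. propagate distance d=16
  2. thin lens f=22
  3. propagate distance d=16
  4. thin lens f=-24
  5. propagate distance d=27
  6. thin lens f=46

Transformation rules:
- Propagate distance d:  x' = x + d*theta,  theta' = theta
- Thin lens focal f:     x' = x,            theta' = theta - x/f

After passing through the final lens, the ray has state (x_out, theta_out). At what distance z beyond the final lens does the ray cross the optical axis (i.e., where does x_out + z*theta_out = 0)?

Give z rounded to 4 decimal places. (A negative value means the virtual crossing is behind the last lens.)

Initial: x=3.0000 theta=0.0000
After 1 (propagate distance d=16): x=3.0000 theta=0.0000
After 2 (thin lens f=22): x=3.0000 theta=-3/22 (≈-0.1364)
After 3 (propagate distance d=16): x=9/11 (≈0.8182) theta=-3/22 (≈-0.1364)
After 4 (thin lens f=-24): x=9/11 (≈0.8182) theta=-9/88 (≈-0.1023)
After 5 (propagate distance d=27): x=-171/88 (≈-1.9432) theta=-9/88 (≈-0.1023)
After 6 (thin lens f=46): x=-171/88 (≈-1.9432) theta=-243/4048 (≈-0.0600)
z_focus = -x_out/theta_out = -(-171/88)/(-243/4048) = -874/27 ≈ -32.3704
Rounded to 4 decimal places: z = -32.3704

Answer: -32.3704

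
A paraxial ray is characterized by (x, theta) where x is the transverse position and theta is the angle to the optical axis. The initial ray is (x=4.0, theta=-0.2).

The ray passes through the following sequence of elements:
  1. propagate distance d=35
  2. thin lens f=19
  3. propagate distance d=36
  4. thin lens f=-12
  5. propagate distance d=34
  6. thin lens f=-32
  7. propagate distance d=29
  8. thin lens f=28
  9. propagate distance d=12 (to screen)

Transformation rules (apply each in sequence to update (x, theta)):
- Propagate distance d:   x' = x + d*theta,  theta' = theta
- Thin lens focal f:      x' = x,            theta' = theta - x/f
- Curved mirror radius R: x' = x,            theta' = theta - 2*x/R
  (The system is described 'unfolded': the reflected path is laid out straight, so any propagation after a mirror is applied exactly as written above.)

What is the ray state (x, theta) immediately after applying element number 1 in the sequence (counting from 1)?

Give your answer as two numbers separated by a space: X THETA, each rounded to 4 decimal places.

Initial: x=4.0000 theta=-0.2000
After 1 (propagate distance d=35): x=-3.0000 theta=-0.2000
Rounded to 4 decimal places: x = -3.0000, theta = -0.2000

Answer: -3.0000 -0.2000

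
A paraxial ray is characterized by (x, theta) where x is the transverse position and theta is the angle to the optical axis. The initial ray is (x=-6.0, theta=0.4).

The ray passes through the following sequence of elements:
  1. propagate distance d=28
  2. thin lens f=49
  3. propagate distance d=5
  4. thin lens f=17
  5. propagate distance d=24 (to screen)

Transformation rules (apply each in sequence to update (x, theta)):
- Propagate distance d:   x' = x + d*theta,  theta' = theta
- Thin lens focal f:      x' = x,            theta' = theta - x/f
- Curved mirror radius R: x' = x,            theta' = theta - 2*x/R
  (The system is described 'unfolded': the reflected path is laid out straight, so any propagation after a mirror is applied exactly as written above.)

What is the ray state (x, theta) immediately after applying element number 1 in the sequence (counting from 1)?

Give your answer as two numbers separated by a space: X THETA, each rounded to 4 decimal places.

Answer: 5.2000 0.4000

Derivation:
Initial: x=-6.0000 theta=0.4000
After 1 (propagate distance d=28): x=5.2000 theta=0.4000
Rounded to 4 decimal places: x = 5.2000, theta = 0.4000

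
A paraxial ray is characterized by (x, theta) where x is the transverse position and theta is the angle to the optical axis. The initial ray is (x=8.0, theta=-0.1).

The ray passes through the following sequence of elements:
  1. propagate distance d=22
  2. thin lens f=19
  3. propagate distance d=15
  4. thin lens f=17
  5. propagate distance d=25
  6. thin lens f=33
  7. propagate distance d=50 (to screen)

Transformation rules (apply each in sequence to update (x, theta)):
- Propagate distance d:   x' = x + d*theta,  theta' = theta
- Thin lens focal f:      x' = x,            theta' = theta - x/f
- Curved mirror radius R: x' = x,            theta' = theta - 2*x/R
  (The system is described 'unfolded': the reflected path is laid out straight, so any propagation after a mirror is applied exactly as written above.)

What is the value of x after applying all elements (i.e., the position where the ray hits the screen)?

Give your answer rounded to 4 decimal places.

Initial: x=8.0000 theta=-0.1000
After 1 (propagate distance d=22): x=5.8000 theta=-0.1000
After 2 (thin lens f=19): x=5.8000 theta=-77/190 (≈-0.4053)
After 3 (propagate distance d=15): x=-53/190 (≈-0.2789) theta=-77/190 (≈-0.4053)
After 4 (thin lens f=17): x=-53/190 (≈-0.2789) theta=-628/1615 (≈-0.3889)
After 5 (propagate distance d=25): x=-32301/3230 (≈-10.0003) theta=-628/1615 (≈-0.3889)
After 6 (thin lens f=33): x=-32301/3230 (≈-10.0003) theta=-3049/35530 (≈-0.0858)
After 7 (propagate distance d=50 (to screen)): x=-507761/35530 (≈-14.2910) theta=-3049/35530 (≈-0.0858)
Rounded to 4 decimal places: x = -14.2910

Answer: -14.2910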